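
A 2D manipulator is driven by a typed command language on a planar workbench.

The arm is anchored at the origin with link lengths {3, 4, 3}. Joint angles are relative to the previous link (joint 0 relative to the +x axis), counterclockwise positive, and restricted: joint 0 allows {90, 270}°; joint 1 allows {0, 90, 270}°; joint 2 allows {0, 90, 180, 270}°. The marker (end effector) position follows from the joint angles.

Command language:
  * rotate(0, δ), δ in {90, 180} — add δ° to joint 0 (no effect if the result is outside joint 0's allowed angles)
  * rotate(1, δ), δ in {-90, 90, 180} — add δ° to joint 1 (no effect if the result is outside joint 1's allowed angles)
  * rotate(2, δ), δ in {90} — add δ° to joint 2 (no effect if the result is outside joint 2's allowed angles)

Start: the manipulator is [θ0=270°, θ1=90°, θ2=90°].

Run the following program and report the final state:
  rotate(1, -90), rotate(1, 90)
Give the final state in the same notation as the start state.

[θ0=270°, θ1=90°, θ2=90°]

begin: [θ0=270°, θ1=90°, θ2=90°]
t=1 rotate(1, -90) ⇒ [θ0=270°, θ1=0°, θ2=90°]
t=2 rotate(1, 90) ⇒ [θ0=270°, θ1=90°, θ2=90°]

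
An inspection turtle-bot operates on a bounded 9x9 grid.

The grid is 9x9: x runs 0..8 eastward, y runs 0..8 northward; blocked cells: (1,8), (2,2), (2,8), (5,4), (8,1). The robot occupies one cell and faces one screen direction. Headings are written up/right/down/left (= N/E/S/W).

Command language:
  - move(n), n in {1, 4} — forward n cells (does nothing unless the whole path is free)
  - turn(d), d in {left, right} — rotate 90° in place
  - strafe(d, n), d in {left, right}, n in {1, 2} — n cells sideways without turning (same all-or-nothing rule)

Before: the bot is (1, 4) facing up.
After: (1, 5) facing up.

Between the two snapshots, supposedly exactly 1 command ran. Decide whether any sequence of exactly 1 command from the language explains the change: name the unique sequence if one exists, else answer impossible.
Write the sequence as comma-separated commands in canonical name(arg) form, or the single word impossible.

key: heading stays N — the single command does not turn
begin: (1, 4) facing up
step 1 (move(1)): (1, 5) facing up
uniquely the one of 8 1-step routes that fits.

move(1)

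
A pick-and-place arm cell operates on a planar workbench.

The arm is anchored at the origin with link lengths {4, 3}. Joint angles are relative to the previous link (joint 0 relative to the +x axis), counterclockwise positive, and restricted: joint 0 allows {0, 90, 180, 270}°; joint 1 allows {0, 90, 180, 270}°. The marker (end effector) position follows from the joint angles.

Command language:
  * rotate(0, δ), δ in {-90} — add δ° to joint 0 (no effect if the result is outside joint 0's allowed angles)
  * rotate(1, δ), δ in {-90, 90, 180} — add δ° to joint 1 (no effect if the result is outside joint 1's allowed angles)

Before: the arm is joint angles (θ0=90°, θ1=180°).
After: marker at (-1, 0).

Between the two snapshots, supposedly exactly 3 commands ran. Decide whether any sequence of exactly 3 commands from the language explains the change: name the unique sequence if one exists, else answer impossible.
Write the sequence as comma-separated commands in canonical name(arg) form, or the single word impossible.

rotate(0, -90), rotate(0, -90), rotate(0, -90)

start: joint angles (θ0=90°, θ1=180°)
t=1 rotate(0, -90) ⇒ joint angles (θ0=0°, θ1=180°)
t=2 rotate(0, -90) ⇒ joint angles (θ0=270°, θ1=180°)
t=3 rotate(0, -90) ⇒ joint angles (θ0=180°, θ1=180°)
no rival 3-sequence matches.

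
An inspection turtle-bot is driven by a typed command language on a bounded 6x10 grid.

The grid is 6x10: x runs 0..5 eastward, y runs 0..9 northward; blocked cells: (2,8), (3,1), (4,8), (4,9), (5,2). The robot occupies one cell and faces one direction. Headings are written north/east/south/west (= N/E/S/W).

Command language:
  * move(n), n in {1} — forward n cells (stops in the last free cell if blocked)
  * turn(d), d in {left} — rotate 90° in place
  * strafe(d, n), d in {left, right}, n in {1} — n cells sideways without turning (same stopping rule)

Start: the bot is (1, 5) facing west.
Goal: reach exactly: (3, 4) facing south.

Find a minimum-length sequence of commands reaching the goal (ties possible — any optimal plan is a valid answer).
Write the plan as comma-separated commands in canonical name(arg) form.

initial: (1, 5) facing west
1. turn(left) → (1, 5) facing south
2. move(1) → (1, 4) facing south
3. strafe(left, 1) → (2, 4) facing south
4. strafe(left, 1) → (3, 4) facing south
minimal: 4 command(s), checked below 4.

turn(left), move(1), strafe(left, 1), strafe(left, 1)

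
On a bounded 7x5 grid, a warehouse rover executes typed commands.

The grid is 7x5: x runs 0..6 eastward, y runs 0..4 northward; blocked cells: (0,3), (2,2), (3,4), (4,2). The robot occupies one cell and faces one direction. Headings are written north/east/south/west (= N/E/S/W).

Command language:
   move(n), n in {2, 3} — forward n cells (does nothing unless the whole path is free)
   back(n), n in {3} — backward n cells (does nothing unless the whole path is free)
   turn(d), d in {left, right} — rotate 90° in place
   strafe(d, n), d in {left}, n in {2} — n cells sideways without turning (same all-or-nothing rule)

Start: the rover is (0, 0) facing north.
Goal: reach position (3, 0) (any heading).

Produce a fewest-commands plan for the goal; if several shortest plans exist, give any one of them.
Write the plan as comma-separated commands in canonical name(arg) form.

turn(right), move(3)

t0: (0, 0) facing north
t=1 turn(right) ⇒ (0, 0) facing east
t=2 move(3) ⇒ (3, 0) facing east
shorter routes all fall short; 2 is best.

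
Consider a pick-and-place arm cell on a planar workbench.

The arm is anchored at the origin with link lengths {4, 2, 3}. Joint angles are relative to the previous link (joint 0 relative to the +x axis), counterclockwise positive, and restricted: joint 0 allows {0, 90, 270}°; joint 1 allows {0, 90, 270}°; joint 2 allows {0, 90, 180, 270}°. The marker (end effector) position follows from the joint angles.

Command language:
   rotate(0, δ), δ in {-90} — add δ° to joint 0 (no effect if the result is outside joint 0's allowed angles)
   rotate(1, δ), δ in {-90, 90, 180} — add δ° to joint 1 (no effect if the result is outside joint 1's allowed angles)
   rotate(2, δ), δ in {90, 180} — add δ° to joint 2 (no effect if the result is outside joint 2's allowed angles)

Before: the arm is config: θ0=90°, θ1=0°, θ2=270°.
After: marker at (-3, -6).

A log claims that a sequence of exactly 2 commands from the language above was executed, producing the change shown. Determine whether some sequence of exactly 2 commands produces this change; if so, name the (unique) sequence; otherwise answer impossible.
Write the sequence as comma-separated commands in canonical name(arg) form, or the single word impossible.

rotate(0, -90), rotate(0, -90)

begin: config: θ0=90°, θ1=0°, θ2=270°
[1] after rotate(0, -90): config: θ0=0°, θ1=0°, θ2=270°
[2] after rotate(0, -90): config: θ0=270°, θ1=0°, θ2=270°
all 36 alternatives checked — unique.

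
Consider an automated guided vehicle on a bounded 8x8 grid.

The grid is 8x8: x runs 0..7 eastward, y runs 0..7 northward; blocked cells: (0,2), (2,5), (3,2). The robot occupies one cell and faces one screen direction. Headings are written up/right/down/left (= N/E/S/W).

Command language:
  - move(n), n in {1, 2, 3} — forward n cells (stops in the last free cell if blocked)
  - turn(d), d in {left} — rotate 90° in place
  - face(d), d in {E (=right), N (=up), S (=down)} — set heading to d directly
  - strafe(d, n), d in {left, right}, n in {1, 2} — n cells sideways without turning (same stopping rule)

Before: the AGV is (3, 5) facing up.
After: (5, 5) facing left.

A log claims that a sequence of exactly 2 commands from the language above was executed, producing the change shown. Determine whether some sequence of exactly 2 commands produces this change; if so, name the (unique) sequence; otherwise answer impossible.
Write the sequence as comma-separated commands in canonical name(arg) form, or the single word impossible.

key: position moved to (5,5) AND the heading swung to W — translation plus rotation needed
begin: (3, 5) facing up
[1] after strafe(right, 2): (5, 5) facing up
[2] after turn(left): (5, 5) facing left
no other 2-command option fits: unique.

strafe(right, 2), turn(left)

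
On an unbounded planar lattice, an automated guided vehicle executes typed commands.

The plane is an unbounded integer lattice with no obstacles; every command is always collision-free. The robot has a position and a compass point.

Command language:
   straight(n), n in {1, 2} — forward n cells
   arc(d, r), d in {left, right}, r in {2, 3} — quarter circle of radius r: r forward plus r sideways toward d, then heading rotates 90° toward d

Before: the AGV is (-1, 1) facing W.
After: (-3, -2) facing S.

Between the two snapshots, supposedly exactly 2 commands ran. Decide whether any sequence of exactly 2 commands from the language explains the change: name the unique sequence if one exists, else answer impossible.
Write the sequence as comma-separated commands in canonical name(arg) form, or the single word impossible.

arc(left, 2), straight(1)

key: cell and facing (now S) both changed — the 2 commands mix motion and turning
begin: (-1, 1) facing W
t=1 arc(left, 2) ⇒ (-3, -1) facing S
t=2 straight(1) ⇒ (-3, -2) facing S
all 36 alternatives checked — unique.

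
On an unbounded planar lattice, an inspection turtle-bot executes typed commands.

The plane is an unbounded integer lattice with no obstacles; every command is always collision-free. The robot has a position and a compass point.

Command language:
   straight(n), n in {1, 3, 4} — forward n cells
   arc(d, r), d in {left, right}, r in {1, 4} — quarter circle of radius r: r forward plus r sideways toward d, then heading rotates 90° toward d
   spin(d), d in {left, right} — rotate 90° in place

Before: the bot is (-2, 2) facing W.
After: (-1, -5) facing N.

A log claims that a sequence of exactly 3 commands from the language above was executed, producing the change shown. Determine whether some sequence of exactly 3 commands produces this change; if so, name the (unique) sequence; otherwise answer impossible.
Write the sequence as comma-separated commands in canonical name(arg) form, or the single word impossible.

arc(left, 4), arc(left, 4), arc(left, 1)

key: order matters: swapping arc(left, 4) and arc(left, 1) lands elsewhere
begin: (-2, 2) facing W
1. arc(left, 4) → (-6, -2) facing S
2. arc(left, 4) → (-2, -6) facing E
3. arc(left, 1) → (-1, -5) facing N
no rival 3-sequence matches.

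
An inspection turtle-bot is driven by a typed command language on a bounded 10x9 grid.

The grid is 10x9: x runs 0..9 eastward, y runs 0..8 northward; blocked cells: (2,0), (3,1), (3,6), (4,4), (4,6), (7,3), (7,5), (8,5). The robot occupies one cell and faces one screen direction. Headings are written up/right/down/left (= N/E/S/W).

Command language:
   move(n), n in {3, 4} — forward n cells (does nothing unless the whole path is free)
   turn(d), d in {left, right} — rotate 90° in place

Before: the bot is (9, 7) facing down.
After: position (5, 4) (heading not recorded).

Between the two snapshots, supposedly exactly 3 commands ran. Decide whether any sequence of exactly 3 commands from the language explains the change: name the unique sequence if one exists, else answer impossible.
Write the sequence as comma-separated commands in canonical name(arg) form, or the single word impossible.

move(3), turn(right), move(4)

key: running move(4) before move(3) would end elsewhere — order is forced
from: (9, 7) facing down
[1] after move(3): (9, 4) facing down
[2] after turn(right): (9, 4) facing left
[3] after move(4): (5, 4) facing left
uniquely the one of 64 3-step routes that fits.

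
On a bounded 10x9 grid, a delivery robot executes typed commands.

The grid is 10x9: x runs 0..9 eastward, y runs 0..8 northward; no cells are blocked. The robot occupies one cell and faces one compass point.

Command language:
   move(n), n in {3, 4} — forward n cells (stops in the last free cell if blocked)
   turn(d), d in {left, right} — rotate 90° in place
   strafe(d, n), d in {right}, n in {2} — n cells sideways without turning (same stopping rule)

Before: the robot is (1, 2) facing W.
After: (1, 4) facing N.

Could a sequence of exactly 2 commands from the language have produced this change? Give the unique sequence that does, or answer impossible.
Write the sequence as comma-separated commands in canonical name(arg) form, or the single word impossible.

key: cell and facing (now N) both changed — the 2 commands mix motion and turning
start: (1, 2) facing W
t=1 strafe(right, 2) ⇒ (1, 4) facing W
t=2 turn(right) ⇒ (1, 4) facing N
uniquely the one of 25 2-step routes that fits.

strafe(right, 2), turn(right)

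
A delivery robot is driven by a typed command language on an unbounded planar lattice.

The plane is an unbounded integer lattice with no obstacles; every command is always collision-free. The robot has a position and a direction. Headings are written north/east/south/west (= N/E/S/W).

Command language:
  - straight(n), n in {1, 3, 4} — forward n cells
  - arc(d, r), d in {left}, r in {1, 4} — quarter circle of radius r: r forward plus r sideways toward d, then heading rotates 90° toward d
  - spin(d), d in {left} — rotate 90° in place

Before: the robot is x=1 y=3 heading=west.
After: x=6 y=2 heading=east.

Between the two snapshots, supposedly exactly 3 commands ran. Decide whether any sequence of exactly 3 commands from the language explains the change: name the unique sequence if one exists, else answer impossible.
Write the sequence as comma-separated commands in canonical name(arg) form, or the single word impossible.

key: running straight(4) before spin(left) would end elsewhere — order is forced
start: x=1 y=3 heading=west
[1] after spin(left): x=1 y=3 heading=south
[2] after arc(left, 1): x=2 y=2 heading=east
[3] after straight(4): x=6 y=2 heading=east
all 216 alternatives checked — unique.

spin(left), arc(left, 1), straight(4)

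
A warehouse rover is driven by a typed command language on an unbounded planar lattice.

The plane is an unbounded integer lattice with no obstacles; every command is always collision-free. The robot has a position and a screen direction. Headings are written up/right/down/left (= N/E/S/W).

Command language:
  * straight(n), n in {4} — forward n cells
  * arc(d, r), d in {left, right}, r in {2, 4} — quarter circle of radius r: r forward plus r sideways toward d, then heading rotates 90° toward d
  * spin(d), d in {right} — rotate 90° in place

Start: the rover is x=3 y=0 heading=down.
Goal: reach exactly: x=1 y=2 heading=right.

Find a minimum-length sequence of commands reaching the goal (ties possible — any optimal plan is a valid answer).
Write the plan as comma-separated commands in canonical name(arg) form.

from: x=3 y=0 heading=down
step 1 (arc(right, 2)): x=1 y=-2 heading=left
step 2 (arc(right, 2)): x=-1 y=0 heading=up
step 3 (arc(right, 2)): x=1 y=2 heading=right
minimal: 3 command(s), checked below 3.

arc(right, 2), arc(right, 2), arc(right, 2)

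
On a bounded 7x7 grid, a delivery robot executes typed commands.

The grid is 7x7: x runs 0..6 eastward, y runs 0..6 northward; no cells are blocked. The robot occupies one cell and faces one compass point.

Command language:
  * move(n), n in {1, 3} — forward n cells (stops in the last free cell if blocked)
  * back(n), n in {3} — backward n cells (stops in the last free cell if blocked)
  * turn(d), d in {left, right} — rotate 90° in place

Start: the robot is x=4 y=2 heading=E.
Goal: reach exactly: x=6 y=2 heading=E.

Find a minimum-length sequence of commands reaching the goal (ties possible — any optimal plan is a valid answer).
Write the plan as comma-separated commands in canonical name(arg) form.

move(3)

begin: x=4 y=2 heading=E
step 1 (move(3)): x=6 y=2 heading=E
shorter routes all fall short; 1 is best.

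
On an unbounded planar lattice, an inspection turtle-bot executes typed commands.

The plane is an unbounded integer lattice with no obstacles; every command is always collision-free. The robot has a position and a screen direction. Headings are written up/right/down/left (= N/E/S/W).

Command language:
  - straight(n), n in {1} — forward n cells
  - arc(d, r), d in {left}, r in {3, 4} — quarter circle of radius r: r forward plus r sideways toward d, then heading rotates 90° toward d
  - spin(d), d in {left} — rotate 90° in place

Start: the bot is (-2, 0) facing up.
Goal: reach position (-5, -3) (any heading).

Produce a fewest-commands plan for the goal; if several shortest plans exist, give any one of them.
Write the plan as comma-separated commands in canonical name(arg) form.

spin(left), arc(left, 3)

t0: (-2, 0) facing up
[1] after spin(left): (-2, 0) facing left
[2] after arc(left, 3): (-5, -3) facing down
shorter routes all fall short; 2 is best.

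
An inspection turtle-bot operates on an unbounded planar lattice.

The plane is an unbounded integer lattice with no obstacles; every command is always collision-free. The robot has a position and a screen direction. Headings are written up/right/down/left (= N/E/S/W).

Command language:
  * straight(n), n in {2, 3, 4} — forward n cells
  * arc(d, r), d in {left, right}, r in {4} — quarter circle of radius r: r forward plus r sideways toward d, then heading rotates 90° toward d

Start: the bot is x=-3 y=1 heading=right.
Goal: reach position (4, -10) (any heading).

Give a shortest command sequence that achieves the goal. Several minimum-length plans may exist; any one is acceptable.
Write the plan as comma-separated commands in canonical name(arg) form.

t0: x=-3 y=1 heading=right
t=1 straight(3) ⇒ x=0 y=1 heading=right
t=2 arc(right, 4) ⇒ x=4 y=-3 heading=down
t=3 straight(3) ⇒ x=4 y=-6 heading=down
t=4 straight(4) ⇒ x=4 y=-10 heading=down
nothing shorter than 4 reaches the goal.

straight(3), arc(right, 4), straight(3), straight(4)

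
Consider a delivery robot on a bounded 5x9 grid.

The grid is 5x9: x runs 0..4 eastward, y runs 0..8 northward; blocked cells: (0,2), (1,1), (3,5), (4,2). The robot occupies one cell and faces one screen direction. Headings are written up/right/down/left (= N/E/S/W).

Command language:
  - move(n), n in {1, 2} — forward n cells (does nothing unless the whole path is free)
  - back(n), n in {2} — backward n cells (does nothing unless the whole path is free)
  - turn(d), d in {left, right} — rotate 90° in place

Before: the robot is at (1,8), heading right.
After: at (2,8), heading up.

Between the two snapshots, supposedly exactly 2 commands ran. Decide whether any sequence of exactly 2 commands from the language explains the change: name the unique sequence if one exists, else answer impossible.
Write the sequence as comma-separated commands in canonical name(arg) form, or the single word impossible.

key: cell and facing (now N) both changed — the 2 commands mix motion and turning
t0: at (1,8), heading right
1. move(1) → at (2,8), heading right
2. turn(left) → at (2,8), heading up
uniquely the one of 25 2-step routes that fits.

move(1), turn(left)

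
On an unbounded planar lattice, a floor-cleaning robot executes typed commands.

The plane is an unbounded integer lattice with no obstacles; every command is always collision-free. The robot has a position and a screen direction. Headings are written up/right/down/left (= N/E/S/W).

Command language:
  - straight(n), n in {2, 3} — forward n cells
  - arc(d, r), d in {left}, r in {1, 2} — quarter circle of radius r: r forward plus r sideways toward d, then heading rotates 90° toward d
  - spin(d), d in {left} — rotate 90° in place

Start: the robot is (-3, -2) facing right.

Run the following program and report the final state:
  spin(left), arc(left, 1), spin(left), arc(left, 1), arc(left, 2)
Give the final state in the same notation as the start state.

begin: (-3, -2) facing right
step 1 (spin(left)): (-3, -2) facing up
step 2 (arc(left, 1)): (-4, -1) facing left
step 3 (spin(left)): (-4, -1) facing down
step 4 (arc(left, 1)): (-3, -2) facing right
step 5 (arc(left, 2)): (-1, 0) facing up

(-1, 0) facing up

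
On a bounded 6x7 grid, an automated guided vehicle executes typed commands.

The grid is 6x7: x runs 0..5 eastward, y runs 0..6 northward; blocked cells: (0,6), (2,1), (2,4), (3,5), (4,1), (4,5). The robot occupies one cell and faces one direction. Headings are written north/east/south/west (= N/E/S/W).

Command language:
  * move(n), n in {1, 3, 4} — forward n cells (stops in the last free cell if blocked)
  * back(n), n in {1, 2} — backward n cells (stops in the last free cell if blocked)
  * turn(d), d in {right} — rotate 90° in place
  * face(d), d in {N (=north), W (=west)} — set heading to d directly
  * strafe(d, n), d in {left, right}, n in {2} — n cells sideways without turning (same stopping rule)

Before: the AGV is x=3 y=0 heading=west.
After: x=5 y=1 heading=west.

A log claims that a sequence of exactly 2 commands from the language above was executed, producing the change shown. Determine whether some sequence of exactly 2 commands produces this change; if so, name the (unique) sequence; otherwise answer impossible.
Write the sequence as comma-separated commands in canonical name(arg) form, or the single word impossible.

every 2-command combo misses the target.

impossible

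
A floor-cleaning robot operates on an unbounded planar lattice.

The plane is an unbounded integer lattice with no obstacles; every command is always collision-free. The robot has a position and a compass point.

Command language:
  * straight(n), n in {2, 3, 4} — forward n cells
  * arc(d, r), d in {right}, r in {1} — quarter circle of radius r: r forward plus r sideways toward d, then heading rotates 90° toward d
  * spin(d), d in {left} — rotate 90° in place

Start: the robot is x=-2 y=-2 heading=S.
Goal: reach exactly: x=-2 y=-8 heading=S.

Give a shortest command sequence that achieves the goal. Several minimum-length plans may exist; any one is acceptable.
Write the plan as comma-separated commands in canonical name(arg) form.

begin: x=-2 y=-2 heading=S
[1] after straight(2): x=-2 y=-4 heading=S
[2] after straight(4): x=-2 y=-8 heading=S
no 1-step plan works, so 2 is optimal.

straight(2), straight(4)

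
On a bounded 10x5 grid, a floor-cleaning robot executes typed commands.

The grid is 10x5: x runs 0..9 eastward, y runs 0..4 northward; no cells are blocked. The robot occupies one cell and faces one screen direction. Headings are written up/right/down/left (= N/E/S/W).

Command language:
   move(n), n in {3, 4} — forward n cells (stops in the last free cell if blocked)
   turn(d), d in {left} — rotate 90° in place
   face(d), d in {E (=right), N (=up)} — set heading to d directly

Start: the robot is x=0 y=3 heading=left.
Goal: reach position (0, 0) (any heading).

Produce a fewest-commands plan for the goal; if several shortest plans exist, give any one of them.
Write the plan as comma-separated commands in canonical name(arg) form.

turn(left), move(4)

from: x=0 y=3 heading=left
1. turn(left) → x=0 y=3 heading=down
2. move(4) → x=0 y=0 heading=down
nothing shorter than 2 reaches the goal.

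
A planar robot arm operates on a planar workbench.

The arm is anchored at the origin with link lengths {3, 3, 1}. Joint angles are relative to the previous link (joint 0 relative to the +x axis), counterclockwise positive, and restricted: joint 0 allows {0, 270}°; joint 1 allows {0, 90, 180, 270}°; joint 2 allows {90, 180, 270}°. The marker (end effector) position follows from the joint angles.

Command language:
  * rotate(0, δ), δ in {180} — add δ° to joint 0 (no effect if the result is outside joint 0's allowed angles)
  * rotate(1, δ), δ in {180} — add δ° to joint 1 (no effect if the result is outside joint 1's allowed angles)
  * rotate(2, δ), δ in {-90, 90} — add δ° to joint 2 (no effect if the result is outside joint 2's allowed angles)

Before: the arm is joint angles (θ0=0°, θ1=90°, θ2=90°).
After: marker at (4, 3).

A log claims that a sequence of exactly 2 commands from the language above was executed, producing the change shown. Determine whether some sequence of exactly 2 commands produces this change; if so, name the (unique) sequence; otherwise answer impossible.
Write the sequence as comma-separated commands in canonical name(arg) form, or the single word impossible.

initial: joint angles (θ0=0°, θ1=90°, θ2=90°)
step 1 (rotate(2, 90)): joint angles (θ0=0°, θ1=90°, θ2=180°)
step 2 (rotate(2, 90)): joint angles (θ0=0°, θ1=90°, θ2=270°)
no other 2-command option fits: unique.

rotate(2, 90), rotate(2, 90)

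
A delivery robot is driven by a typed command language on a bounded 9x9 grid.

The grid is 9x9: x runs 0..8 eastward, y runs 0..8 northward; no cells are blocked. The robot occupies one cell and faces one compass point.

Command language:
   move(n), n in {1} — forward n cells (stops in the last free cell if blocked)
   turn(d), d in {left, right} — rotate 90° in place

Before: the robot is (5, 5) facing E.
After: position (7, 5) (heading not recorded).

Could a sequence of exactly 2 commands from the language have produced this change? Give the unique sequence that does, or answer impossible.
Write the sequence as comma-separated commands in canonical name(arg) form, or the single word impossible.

move(1), move(1)

begin: (5, 5) facing E
1. move(1) → (6, 5) facing E
2. move(1) → (7, 5) facing E
no other 2-command option fits: unique.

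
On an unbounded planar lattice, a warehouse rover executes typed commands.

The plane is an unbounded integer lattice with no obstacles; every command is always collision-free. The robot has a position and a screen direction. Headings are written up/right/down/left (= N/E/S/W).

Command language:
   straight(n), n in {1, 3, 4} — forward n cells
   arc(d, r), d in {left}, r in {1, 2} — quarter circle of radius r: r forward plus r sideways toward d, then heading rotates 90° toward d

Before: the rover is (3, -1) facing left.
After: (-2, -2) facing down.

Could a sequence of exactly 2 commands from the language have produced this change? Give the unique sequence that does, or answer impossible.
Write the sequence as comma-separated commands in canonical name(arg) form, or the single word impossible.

straight(4), arc(left, 1)

key: cell and facing (now S) both changed — the 2 commands mix motion and turning
t0: (3, -1) facing left
t=1 straight(4) ⇒ (-1, -1) facing left
t=2 arc(left, 1) ⇒ (-2, -2) facing down
no other 2-command option fits: unique.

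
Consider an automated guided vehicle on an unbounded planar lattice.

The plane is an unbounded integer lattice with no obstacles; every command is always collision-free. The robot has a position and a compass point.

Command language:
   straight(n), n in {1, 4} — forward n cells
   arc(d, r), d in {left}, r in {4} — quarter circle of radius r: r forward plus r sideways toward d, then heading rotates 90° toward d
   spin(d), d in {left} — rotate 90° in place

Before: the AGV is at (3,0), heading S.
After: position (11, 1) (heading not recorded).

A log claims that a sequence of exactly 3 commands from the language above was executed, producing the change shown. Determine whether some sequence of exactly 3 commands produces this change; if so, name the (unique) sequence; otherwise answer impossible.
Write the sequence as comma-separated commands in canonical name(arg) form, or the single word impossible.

arc(left, 4), arc(left, 4), straight(1)

key: order matters: swapping arc(left, 4) and straight(1) lands elsewhere
from: at (3,0), heading S
[1] after arc(left, 4): at (7,-4), heading E
[2] after arc(left, 4): at (11,0), heading N
[3] after straight(1): at (11,1), heading N
uniquely the one of 64 3-step routes that fits.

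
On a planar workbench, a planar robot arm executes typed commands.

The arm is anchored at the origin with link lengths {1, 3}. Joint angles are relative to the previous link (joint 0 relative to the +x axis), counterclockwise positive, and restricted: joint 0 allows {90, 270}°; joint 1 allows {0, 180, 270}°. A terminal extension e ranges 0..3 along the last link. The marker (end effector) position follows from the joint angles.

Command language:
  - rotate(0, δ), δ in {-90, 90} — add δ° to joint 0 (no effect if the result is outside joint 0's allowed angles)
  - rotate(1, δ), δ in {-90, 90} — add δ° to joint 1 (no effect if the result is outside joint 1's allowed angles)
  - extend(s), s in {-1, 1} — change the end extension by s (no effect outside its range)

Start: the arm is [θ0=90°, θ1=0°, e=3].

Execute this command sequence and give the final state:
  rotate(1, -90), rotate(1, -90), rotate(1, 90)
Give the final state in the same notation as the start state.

[θ0=90°, θ1=270°, e=3]

initial: [θ0=90°, θ1=0°, e=3]
step 1 (rotate(1, -90)): [θ0=90°, θ1=270°, e=3]
step 2 (rotate(1, -90)): [θ0=90°, θ1=180°, e=3]
step 3 (rotate(1, 90)): [θ0=90°, θ1=270°, e=3]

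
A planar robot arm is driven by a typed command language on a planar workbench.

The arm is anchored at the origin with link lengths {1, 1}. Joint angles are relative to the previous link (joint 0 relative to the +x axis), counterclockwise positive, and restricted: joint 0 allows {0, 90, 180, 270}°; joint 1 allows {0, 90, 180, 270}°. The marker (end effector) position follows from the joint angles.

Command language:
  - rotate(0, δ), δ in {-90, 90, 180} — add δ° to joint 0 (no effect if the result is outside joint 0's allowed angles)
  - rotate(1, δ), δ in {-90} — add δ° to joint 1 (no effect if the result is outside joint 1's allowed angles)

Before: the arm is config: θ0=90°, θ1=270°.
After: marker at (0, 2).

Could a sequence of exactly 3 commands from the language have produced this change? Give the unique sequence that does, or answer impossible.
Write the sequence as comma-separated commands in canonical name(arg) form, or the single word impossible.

rotate(1, -90), rotate(1, -90), rotate(1, -90)

initial: config: θ0=90°, θ1=270°
t=1 rotate(1, -90) ⇒ config: θ0=90°, θ1=180°
t=2 rotate(1, -90) ⇒ config: θ0=90°, θ1=90°
t=3 rotate(1, -90) ⇒ config: θ0=90°, θ1=0°
all 64 alternatives checked — unique.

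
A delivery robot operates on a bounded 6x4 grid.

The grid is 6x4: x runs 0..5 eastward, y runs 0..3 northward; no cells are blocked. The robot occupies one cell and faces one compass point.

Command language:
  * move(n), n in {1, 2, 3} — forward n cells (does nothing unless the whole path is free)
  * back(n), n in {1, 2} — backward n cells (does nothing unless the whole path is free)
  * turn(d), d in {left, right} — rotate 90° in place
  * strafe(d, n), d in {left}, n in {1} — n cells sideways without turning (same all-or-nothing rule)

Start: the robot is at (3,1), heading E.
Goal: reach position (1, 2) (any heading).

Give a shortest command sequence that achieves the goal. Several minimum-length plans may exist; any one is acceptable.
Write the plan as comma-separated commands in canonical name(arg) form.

back(2), strafe(left, 1)

from: at (3,1), heading E
1. back(2) → at (1,1), heading E
2. strafe(left, 1) → at (1,2), heading E
shorter routes all fall short; 2 is best.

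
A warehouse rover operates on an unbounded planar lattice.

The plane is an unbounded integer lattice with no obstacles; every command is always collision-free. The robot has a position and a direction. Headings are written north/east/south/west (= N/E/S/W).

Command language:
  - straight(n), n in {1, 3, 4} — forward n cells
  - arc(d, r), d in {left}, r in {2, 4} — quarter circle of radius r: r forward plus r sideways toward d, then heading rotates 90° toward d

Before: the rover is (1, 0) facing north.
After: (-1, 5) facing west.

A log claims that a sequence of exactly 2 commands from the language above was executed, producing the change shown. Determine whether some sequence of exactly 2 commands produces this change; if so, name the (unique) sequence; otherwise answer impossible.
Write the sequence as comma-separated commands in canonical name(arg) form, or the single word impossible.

straight(3), arc(left, 2)

key: running arc(left, 2) before straight(3) would end elsewhere — order is forced
initial: (1, 0) facing north
t=1 straight(3) ⇒ (1, 3) facing north
t=2 arc(left, 2) ⇒ (-1, 5) facing west
no other 2-command option fits: unique.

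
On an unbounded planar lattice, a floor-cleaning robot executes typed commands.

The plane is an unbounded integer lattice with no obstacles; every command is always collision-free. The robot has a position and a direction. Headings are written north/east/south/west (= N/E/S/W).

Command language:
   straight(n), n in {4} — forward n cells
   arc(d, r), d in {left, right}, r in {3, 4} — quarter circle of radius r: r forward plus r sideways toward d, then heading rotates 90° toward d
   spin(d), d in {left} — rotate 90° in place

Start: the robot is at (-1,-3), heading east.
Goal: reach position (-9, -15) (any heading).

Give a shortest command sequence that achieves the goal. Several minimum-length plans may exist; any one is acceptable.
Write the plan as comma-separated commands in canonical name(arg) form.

arc(right, 4), arc(right, 4), straight(4), arc(left, 4)

start: at (-1,-3), heading east
[1] after arc(right, 4): at (3,-7), heading south
[2] after arc(right, 4): at (-1,-11), heading west
[3] after straight(4): at (-5,-11), heading west
[4] after arc(left, 4): at (-9,-15), heading south
no 3-step plan works, so 4 is optimal.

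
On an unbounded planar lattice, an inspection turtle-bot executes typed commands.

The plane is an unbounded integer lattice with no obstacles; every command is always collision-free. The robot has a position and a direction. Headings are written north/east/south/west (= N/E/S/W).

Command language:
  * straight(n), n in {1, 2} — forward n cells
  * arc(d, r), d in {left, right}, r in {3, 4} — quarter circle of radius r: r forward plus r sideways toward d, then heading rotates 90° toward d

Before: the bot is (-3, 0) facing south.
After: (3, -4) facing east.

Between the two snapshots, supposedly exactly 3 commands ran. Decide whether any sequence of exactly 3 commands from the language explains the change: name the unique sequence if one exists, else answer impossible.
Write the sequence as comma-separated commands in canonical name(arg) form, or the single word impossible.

arc(left, 4), straight(1), straight(1)

key: position moved to (3,-4) AND the heading swung to E — translation plus rotation needed
begin: (-3, 0) facing south
t=1 arc(left, 4) ⇒ (1, -4) facing east
t=2 straight(1) ⇒ (2, -4) facing east
t=3 straight(1) ⇒ (3, -4) facing east
uniquely the one of 216 3-step routes that fits.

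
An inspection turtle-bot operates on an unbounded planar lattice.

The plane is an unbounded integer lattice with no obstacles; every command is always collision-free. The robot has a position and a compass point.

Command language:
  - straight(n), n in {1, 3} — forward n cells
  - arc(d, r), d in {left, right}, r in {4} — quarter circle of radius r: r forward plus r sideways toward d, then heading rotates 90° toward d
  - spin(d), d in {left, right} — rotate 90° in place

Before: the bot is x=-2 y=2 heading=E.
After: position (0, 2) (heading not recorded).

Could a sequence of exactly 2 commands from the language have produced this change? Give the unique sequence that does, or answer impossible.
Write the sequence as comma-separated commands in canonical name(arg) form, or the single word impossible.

t0: x=-2 y=2 heading=E
t=1 straight(1) ⇒ x=-1 y=2 heading=E
t=2 straight(1) ⇒ x=0 y=2 heading=E
no other 2-command option fits: unique.

straight(1), straight(1)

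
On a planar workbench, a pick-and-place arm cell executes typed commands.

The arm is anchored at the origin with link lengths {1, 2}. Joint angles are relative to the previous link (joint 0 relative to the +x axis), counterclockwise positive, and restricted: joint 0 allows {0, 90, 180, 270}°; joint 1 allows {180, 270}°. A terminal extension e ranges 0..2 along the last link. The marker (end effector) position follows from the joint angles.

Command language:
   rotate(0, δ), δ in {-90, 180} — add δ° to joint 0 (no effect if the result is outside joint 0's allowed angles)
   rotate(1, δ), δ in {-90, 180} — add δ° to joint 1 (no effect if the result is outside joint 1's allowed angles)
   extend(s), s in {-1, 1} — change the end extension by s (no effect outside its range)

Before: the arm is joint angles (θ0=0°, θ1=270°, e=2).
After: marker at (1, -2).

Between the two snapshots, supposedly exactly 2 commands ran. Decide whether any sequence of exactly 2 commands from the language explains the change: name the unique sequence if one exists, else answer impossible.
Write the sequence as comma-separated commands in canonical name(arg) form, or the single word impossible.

start: joint angles (θ0=0°, θ1=270°, e=2)
step 1 (extend(-1)): joint angles (θ0=0°, θ1=270°, e=1)
step 2 (extend(-1)): joint angles (θ0=0°, θ1=270°, e=0)
all 36 alternatives checked — unique.

extend(-1), extend(-1)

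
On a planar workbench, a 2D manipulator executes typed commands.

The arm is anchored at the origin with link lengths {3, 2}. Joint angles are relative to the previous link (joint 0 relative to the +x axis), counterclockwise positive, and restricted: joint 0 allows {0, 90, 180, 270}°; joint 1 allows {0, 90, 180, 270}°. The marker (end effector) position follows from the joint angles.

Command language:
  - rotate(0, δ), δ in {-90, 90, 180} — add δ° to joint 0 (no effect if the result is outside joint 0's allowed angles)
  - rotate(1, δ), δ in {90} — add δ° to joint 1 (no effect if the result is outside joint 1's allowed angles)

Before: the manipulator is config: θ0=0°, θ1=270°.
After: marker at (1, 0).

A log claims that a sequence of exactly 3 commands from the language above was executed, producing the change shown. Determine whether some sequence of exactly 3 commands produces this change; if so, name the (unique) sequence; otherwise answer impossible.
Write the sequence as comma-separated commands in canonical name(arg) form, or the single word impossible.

t0: config: θ0=0°, θ1=270°
step 1 (rotate(1, 90)): config: θ0=0°, θ1=0°
step 2 (rotate(1, 90)): config: θ0=0°, θ1=90°
step 3 (rotate(1, 90)): config: θ0=0°, θ1=180°
no other 3-command option fits: unique.

rotate(1, 90), rotate(1, 90), rotate(1, 90)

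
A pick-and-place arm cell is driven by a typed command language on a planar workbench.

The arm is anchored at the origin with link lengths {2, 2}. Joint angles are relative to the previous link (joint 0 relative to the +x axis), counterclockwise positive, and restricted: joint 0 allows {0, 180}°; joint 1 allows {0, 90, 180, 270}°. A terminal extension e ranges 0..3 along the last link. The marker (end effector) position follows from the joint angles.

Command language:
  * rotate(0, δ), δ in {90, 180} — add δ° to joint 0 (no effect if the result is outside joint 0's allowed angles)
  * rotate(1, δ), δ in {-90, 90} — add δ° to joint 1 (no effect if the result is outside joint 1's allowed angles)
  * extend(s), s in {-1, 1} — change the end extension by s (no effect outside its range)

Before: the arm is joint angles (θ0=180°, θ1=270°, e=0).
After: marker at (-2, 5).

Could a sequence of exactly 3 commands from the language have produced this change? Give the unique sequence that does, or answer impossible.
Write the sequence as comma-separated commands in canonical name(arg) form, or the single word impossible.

begin: joint angles (θ0=180°, θ1=270°, e=0)
1. extend(1) → joint angles (θ0=180°, θ1=270°, e=1)
2. extend(1) → joint angles (θ0=180°, θ1=270°, e=2)
3. extend(1) → joint angles (θ0=180°, θ1=270°, e=3)
uniquely the one of 216 3-step routes that fits.

extend(1), extend(1), extend(1)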